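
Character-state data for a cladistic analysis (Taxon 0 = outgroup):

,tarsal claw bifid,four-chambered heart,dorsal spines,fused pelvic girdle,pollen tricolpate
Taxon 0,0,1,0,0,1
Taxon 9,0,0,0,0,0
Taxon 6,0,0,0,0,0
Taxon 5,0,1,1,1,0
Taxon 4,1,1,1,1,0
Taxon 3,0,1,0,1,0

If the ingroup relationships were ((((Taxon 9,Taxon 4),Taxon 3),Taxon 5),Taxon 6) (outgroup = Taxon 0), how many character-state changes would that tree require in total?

Map each character onto ((((Taxon 9,Taxon 4),Taxon 3),Taxon 5),Taxon 6) (rooted by Taxon 0) and count the minimum state changes it requires (Fitch parsimony):
tarsal claw bifid: 1; four-chambered heart: 2; dorsal spines: 2; fused pelvic girdle: 2; pollen tricolpate: 1.
Total tree length = 8.

8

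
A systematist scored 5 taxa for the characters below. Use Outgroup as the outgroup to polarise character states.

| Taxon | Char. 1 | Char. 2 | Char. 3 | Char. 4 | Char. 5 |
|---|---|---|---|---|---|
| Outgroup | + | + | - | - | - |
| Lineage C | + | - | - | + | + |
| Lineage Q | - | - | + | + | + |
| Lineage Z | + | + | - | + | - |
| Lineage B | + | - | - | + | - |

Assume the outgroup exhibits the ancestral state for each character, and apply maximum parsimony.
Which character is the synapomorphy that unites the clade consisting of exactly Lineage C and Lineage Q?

Char. 5

Character polarity is set by the outgroup: the derived state is whichever differs from the outgroup's state, so for Char. 1, Char. 2 the derived state is '-', and for the remaining characters it is '+'.
Char. 1 (derived state '-') is unique to Lineage Q (autapomorphy; uninformative for grouping).
Char. 2: derived state '-' in Lineage B, Lineage C, and Lineage Q only — synapomorphy for {Lineage B, Lineage C, Lineage Q}.
Char. 3 (derived state '+') is unique to Lineage Q (autapomorphy; uninformative for grouping).
Char. 4 (derived state '+') is shared by all ingroup taxa — unites the whole ingroup.
Char. 5 (derived state '+') is shared by Lineage C and Lineage Q — a synapomorphy uniting that clade.
Most parsimonious ingroup topology: (((Lineage C,Lineage Q),Lineage B),Lineage Z).
The clade {Lineage C, Lineage Q} is supported by Char. 5: its derived state '+' occurs in exactly those taxa and in no other taxon (including the outgroup).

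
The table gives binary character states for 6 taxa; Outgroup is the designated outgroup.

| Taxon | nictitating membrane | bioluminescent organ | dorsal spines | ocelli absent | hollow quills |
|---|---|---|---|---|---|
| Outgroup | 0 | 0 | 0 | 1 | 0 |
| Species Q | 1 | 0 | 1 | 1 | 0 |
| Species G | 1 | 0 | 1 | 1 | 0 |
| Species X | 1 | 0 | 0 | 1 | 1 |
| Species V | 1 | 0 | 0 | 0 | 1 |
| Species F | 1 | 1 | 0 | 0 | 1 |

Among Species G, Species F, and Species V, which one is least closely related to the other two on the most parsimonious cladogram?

Character polarity is set by the outgroup: the derived state is whichever differs from the outgroup's state, so for ocelli absent the derived state is '0', and for the remaining characters it is '1'.
All ingroup taxa share the derived state '1' for nictitating membrane; it defines the ingroup but does not resolve relationships within it.
bioluminescent organ: derived state '1' in Species F only — an autapomorphy, so it tells us nothing about relationships among taxa.
Only Species G and Species Q show the derived state '1' for dorsal spines, supporting them as a clade.
Only Species F and Species V show the derived state '0' for ocelli absent, supporting them as a clade.
hollow quills (derived state '1') is shared by Species F, Species V, and Species X — a synapomorphy uniting that clade.
Most parsimonious ingroup topology: ((Species Q,Species G),(Species X,(Species V,Species F))).
Species F and Species V share a more recent common ancestor with each other than either does with Species G, so Species G is the least closely related of the three.

Species G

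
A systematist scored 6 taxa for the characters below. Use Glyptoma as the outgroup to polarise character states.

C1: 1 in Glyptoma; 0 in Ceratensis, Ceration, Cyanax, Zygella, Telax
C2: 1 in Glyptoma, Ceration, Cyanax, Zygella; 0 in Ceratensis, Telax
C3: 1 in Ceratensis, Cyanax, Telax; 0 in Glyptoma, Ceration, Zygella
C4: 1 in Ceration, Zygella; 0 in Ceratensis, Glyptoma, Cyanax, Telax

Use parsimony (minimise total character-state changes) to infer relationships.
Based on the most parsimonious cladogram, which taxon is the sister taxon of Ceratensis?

Telax

Character polarity is set by the outgroup: the derived state is whichever differs from the outgroup's state, so for C1, C2 the derived state is '0', and for the remaining characters it is '1'.
C1 (derived state '0') is shared by all ingroup taxa — unites the whole ingroup.
C2 (derived state '0') is shared by Ceratensis and Telax — a synapomorphy uniting that clade.
C3: derived state '1' in Ceratensis, Cyanax, and Telax only — synapomorphy for {Ceratensis, Cyanax, Telax}.
C4: derived state '1' in Ceration and Zygella only — synapomorphy for {Ceration, Zygella}.
Most parsimonious ingroup topology: ((Zygella,Ceration),(Cyanax,(Telax,Ceratensis))).
Ceratensis and Telax form a cherry on this tree, so they are sister taxa.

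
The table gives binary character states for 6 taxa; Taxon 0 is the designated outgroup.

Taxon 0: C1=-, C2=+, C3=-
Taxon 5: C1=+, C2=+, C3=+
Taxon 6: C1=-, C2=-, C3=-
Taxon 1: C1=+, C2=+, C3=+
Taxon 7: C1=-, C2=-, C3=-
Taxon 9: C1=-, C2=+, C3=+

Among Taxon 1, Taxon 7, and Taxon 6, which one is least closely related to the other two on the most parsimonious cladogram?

Character polarity is set by the outgroup: the derived state is whichever differs from the outgroup's state, so for C2 the derived state is '-', and for the remaining characters it is '+'.
C1: derived state '+' in Taxon 1 and Taxon 5 only — synapomorphy for {Taxon 1, Taxon 5}.
C2 (derived state '-') is shared by Taxon 6 and Taxon 7 — a synapomorphy uniting that clade.
Only Taxon 1, Taxon 5, and Taxon 9 show the derived state '+' for C3, supporting them as a clade.
Most parsimonious ingroup topology: (((Taxon 5,Taxon 1),Taxon 9),(Taxon 6,Taxon 7)).
Taxon 7 and Taxon 6 share a more recent common ancestor with each other than either does with Taxon 1, so Taxon 1 is the least closely related of the three.

Taxon 1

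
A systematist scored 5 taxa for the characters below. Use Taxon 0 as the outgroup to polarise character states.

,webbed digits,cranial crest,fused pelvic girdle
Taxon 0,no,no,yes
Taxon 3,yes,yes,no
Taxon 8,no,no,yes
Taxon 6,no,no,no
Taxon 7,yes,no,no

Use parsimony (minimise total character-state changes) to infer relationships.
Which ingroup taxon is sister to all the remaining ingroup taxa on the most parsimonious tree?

Character polarity is set by the outgroup: the derived state is whichever differs from the outgroup's state, so for fused pelvic girdle the derived state is 'no', and for the remaining characters it is 'yes'.
webbed digits (derived state 'yes') is shared by Taxon 3 and Taxon 7 — a synapomorphy uniting that clade.
cranial crest (derived state 'yes') is unique to Taxon 3 (autapomorphy; uninformative for grouping).
fused pelvic girdle: derived state 'no' in Taxon 3, Taxon 6, and Taxon 7 only — synapomorphy for {Taxon 3, Taxon 6, Taxon 7}.
Most parsimonious ingroup topology: (((Taxon 3,Taxon 7),Taxon 6),Taxon 8).
Taxon 8 is sister to the clade containing all other ingroup taxa, so it is the earliest-diverging (most basal) ingroup lineage.

Taxon 8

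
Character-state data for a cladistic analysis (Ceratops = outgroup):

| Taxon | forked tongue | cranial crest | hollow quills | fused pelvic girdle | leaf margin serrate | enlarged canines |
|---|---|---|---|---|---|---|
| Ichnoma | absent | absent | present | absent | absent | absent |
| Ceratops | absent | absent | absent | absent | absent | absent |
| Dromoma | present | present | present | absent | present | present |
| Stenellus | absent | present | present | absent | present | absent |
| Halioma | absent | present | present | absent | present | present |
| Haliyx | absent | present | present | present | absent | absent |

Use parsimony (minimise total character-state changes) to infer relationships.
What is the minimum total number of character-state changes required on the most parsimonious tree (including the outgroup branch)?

6

The outgroup has state 'absent' for every character, so 'present' is the derived state throughout.
forked tongue: derived state 'present' in Dromoma only — an autapomorphy, so it tells us nothing about relationships among taxa.
cranial crest (derived state 'present') is shared by Dromoma, Halioma, Haliyx, and Stenellus — a synapomorphy uniting that clade.
All ingroup taxa share the derived state 'present' for hollow quills; it defines the ingroup but does not resolve relationships within it.
fused pelvic girdle (derived state 'present') is unique to Haliyx (autapomorphy; uninformative for grouping).
leaf margin serrate: derived state 'present' in Dromoma, Halioma, and Stenellus only — synapomorphy for {Dromoma, Halioma, Stenellus}.
enlarged canines: derived state 'present' in Dromoma and Halioma only — synapomorphy for {Dromoma, Halioma}.
Most parsimonious ingroup topology: (((Stenellus,(Halioma,Dromoma)),Haliyx),Ichnoma).
Changes per character on this tree: forked tongue: 1; cranial crest: 1; hollow quills: 1; fused pelvic girdle: 1; leaf margin serrate: 1; enlarged canines: 1.
Total = 6.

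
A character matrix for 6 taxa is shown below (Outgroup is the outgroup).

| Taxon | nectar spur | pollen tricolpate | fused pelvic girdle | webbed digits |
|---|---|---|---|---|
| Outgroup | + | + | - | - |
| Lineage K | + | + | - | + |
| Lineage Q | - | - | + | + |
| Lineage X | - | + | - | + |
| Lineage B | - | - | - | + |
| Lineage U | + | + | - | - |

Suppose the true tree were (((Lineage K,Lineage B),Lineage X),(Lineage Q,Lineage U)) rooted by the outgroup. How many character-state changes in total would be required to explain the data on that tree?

Map each character onto (((Lineage K,Lineage B),Lineage X),(Lineage Q,Lineage U)) (rooted by Outgroup) and count the minimum state changes it requires (Fitch parsimony):
nectar spur: 3; pollen tricolpate: 2; fused pelvic girdle: 1; webbed digits: 2.
Total tree length = 8.

8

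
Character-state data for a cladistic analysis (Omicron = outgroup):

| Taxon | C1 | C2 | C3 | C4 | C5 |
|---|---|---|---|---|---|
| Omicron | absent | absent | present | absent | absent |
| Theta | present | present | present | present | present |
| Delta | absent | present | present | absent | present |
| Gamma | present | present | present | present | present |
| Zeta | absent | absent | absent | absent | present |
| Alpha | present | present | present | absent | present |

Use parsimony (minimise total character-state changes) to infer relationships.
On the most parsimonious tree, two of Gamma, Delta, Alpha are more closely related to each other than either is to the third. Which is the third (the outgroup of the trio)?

Delta

Character polarity is set by the outgroup: the derived state is whichever differs from the outgroup's state, so for C3 the derived state is 'absent', and for the remaining characters it is 'present'.
C1 (derived state 'present') is shared by Alpha, Gamma, and Theta — a synapomorphy uniting that clade.
Only Alpha, Delta, Gamma, and Theta show the derived state 'present' for C2, supporting them as a clade.
C3: derived state 'absent' in Zeta only — an autapomorphy, so it tells us nothing about relationships among taxa.
Only Gamma and Theta show the derived state 'present' for C4, supporting them as a clade.
All ingroup taxa share the derived state 'present' for C5; it defines the ingroup but does not resolve relationships within it.
Most parsimonious ingroup topology: ((((Theta,Gamma),Alpha),Delta),Zeta).
Gamma and Alpha share a more recent common ancestor with each other than either does with Delta, so Delta is the least closely related of the three.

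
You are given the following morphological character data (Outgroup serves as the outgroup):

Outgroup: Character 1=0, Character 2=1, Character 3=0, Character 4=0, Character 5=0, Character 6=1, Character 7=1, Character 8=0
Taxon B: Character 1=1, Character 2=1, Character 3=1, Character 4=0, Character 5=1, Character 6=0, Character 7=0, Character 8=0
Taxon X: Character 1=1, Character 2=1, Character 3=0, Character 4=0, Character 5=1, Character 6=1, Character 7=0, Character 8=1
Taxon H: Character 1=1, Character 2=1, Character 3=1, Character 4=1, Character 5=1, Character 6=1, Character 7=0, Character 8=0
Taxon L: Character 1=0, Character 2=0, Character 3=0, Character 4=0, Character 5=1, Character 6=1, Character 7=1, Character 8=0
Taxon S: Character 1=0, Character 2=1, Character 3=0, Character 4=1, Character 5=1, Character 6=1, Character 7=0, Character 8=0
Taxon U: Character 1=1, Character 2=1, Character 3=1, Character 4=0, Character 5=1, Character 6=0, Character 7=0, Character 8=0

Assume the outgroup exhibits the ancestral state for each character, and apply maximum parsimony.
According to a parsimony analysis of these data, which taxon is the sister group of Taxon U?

Character polarity is set by the outgroup: the derived state is whichever differs from the outgroup's state, so for Character 2, Character 6, Character 7 the derived state is '0', and for the remaining characters it is '1'.
Only Taxon B, Taxon H, Taxon U, and Taxon X show the derived state '1' for Character 1, supporting them as a clade.
Character 2 (derived state '0') is unique to Taxon L (autapomorphy; uninformative for grouping).
Character 3: derived state '1' in Taxon B, Taxon H, and Taxon U only — synapomorphy for {Taxon B, Taxon H, Taxon U}.
Character 4 (state '1') occurs in Taxon H and Taxon S but conflicts with the nesting implied by the other characters — most parsimoniously interpreted as homoplasy.
All ingroup taxa share the derived state '1' for Character 5; it defines the ingroup but does not resolve relationships within it.
Character 6: derived state '0' in Taxon B and Taxon U only — synapomorphy for {Taxon B, Taxon U}.
Only Taxon B, Taxon H, Taxon S, Taxon U, and Taxon X show the derived state '0' for Character 7, supporting them as a clade.
Character 8: derived state '1' in Taxon X only — an autapomorphy, so it tells us nothing about relationships among taxa.
Most parsimonious ingroup topology: (((Taxon X,(Taxon H,(Taxon B,Taxon U))),Taxon S),Taxon L).
Taxon U and Taxon B form a cherry on this tree, so they are sister taxa.

Taxon B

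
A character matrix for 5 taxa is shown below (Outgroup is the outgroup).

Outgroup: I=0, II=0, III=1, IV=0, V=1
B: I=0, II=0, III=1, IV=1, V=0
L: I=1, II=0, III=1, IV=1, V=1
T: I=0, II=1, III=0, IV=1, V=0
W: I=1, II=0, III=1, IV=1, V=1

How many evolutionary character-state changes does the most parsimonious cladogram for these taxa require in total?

5

Character polarity is set by the outgroup: the derived state is whichever differs from the outgroup's state, so for III, V the derived state is '0', and for the remaining characters it is '1'.
I (derived state '1') is shared by L and W — a synapomorphy uniting that clade.
II: derived state '1' in T only — an autapomorphy, so it tells us nothing about relationships among taxa.
III (derived state '0') is unique to T (autapomorphy; uninformative for grouping).
All ingroup taxa share the derived state '1' for IV; it defines the ingroup but does not resolve relationships within it.
Only B and T show the derived state '0' for V, supporting them as a clade.
Most parsimonious ingroup topology: ((B,T),(L,W)).
Changes per character on this tree: I: 1; II: 1; III: 1; IV: 1; V: 1.
Total = 5.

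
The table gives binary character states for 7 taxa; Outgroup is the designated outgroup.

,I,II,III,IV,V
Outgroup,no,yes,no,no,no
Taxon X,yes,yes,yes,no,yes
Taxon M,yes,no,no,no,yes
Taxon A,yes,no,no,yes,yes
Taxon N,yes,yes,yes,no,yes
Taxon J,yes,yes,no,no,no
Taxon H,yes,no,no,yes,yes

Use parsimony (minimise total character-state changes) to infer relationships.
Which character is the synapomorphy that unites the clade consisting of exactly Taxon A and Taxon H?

IV

Character polarity is set by the outgroup: the derived state is whichever differs from the outgroup's state, so for II the derived state is 'no', and for the remaining characters it is 'yes'.
All ingroup taxa share the derived state 'yes' for I; it defines the ingroup but does not resolve relationships within it.
Only Taxon A, Taxon H, and Taxon M show the derived state 'no' for II, supporting them as a clade.
III: derived state 'yes' in Taxon N and Taxon X only — synapomorphy for {Taxon N, Taxon X}.
IV (derived state 'yes') is shared by Taxon A and Taxon H — a synapomorphy uniting that clade.
V: derived state 'yes' in Taxon A, Taxon H, Taxon M, Taxon N, and Taxon X only — synapomorphy for {Taxon A, Taxon H, Taxon M, Taxon N, Taxon X}.
Most parsimonious ingroup topology: (((Taxon X,Taxon N),(Taxon M,(Taxon A,Taxon H))),Taxon J).
The clade {Taxon A, Taxon H} is supported by IV: its derived state 'yes' occurs in exactly those taxa and in no other taxon (including the outgroup).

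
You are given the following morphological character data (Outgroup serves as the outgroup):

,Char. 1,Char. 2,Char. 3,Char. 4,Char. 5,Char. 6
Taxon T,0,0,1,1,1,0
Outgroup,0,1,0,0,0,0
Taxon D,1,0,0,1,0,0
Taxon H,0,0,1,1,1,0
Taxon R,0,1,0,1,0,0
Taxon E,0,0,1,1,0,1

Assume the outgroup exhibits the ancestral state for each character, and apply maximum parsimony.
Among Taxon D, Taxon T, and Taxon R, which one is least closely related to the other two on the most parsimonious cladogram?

Character polarity is set by the outgroup: the derived state is whichever differs from the outgroup's state, so for Char. 2 the derived state is '0', and for the remaining characters it is '1'.
Char. 1 (derived state '1') is unique to Taxon D (autapomorphy; uninformative for grouping).
Char. 2: derived state '0' in Taxon D, Taxon E, Taxon H, and Taxon T only — synapomorphy for {Taxon D, Taxon E, Taxon H, Taxon T}.
Only Taxon E, Taxon H, and Taxon T show the derived state '1' for Char. 3, supporting them as a clade.
Char. 4 (derived state '1') is shared by all ingroup taxa — unites the whole ingroup.
Char. 5 (derived state '1') is shared by Taxon H and Taxon T — a synapomorphy uniting that clade.
Char. 6 (derived state '1') is unique to Taxon E (autapomorphy; uninformative for grouping).
Most parsimonious ingroup topology: (((Taxon E,(Taxon H,Taxon T)),Taxon D),Taxon R).
Taxon T and Taxon D share a more recent common ancestor with each other than either does with Taxon R, so Taxon R is the least closely related of the three.

Taxon R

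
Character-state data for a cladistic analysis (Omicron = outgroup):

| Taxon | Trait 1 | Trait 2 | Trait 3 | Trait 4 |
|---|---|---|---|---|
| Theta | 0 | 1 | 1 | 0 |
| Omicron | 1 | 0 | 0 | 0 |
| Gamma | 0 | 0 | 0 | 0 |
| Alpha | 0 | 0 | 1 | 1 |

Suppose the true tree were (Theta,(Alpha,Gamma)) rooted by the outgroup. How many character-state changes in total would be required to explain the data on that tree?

5

Map each character onto (Theta,(Alpha,Gamma)) (rooted by Omicron) and count the minimum state changes it requires (Fitch parsimony):
Trait 1: 1; Trait 2: 1; Trait 3: 2; Trait 4: 1.
Total tree length = 5.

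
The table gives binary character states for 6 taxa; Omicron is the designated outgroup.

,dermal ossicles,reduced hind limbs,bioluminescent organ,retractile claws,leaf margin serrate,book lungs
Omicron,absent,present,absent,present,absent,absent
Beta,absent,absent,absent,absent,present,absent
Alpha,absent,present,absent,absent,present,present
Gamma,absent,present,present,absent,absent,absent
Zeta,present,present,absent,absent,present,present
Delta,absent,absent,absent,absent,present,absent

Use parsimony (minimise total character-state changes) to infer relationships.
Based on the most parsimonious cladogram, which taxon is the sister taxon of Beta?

Delta

Character polarity is set by the outgroup: the derived state is whichever differs from the outgroup's state, so for reduced hind limbs, retractile claws the derived state is 'absent', and for the remaining characters it is 'present'.
dermal ossicles: derived state 'present' in Zeta only — an autapomorphy, so it tells us nothing about relationships among taxa.
Only Beta and Delta show the derived state 'absent' for reduced hind limbs, supporting them as a clade.
bioluminescent organ: derived state 'present' in Gamma only — an autapomorphy, so it tells us nothing about relationships among taxa.
retractile claws (derived state 'absent') is shared by all ingroup taxa — unites the whole ingroup.
Only Alpha, Beta, Delta, and Zeta show the derived state 'present' for leaf margin serrate, supporting them as a clade.
Only Alpha and Zeta show the derived state 'present' for book lungs, supporting them as a clade.
Most parsimonious ingroup topology: (((Beta,Delta),(Alpha,Zeta)),Gamma).
Beta and Delta form a cherry on this tree, so they are sister taxa.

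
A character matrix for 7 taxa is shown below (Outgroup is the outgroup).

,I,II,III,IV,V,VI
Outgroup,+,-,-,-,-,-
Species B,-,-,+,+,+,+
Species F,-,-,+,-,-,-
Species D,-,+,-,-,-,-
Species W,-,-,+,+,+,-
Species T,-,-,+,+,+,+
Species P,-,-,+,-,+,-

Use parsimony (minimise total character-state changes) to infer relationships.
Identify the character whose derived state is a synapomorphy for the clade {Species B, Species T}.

VI

Character polarity is set by the outgroup: the derived state is whichever differs from the outgroup's state, so for I the derived state is '-', and for the remaining characters it is '+'.
All ingroup taxa share the derived state '-' for I; it defines the ingroup but does not resolve relationships within it.
II (derived state '+') is unique to Species D (autapomorphy; uninformative for grouping).
III: derived state '+' in Species B, Species F, Species P, Species T, and Species W only — synapomorphy for {Species B, Species F, Species P, Species T, Species W}.
Only Species B, Species T, and Species W show the derived state '+' for IV, supporting them as a clade.
Only Species B, Species P, Species T, and Species W show the derived state '+' for V, supporting them as a clade.
Only Species B and Species T show the derived state '+' for VI, supporting them as a clade.
Most parsimonious ingroup topology: (((((Species B,Species T),Species W),Species P),Species F),Species D).
The clade {Species B, Species T} is supported by VI: its derived state '+' occurs in exactly those taxa and in no other taxon (including the outgroup).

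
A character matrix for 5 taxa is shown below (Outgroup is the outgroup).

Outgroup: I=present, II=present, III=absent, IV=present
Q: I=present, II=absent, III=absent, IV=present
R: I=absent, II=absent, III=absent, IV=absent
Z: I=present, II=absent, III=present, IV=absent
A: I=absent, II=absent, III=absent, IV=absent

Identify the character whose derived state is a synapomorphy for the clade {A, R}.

I

Character polarity is set by the outgroup: the derived state is whichever differs from the outgroup's state, so for I, II, IV the derived state is 'absent', and for the remaining characters it is 'present'.
I (derived state 'absent') is shared by A and R — a synapomorphy uniting that clade.
All ingroup taxa share the derived state 'absent' for II; it defines the ingroup but does not resolve relationships within it.
III: derived state 'present' in Z only — an autapomorphy, so it tells us nothing about relationships among taxa.
IV (derived state 'absent') is shared by A, R, and Z — a synapomorphy uniting that clade.
Most parsimonious ingroup topology: (Q,((R,A),Z)).
The clade {A, R} is supported by I: its derived state 'absent' occurs in exactly those taxa and in no other taxon (including the outgroup).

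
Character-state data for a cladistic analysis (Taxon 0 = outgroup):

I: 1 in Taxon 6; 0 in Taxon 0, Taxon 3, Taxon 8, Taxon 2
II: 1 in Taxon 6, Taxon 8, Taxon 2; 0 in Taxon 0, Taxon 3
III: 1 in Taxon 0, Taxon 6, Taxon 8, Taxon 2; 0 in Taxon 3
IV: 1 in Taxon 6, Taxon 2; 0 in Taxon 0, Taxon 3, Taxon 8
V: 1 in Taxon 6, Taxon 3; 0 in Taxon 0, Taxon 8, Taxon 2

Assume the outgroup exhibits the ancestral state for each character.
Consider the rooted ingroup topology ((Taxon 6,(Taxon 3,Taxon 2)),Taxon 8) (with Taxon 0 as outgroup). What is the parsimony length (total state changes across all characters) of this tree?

8

Map each character onto ((Taxon 6,(Taxon 3,Taxon 2)),Taxon 8) (rooted by Taxon 0) and count the minimum state changes it requires (Fitch parsimony):
I: 1; II: 2; III: 1; IV: 2; V: 2.
Total tree length = 8.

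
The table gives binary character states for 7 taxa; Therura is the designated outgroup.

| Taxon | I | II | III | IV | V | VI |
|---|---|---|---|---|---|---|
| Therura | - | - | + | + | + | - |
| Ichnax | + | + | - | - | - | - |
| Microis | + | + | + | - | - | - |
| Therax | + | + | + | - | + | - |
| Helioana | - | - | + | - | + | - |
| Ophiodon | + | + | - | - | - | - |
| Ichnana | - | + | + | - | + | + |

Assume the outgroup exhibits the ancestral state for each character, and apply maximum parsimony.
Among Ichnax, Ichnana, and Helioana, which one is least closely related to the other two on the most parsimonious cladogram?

Helioana

Character polarity is set by the outgroup: the derived state is whichever differs from the outgroup's state, so for III, IV, V the derived state is '-', and for the remaining characters it is '+'.
I: derived state '+' in Ichnax, Microis, Ophiodon, and Therax only — synapomorphy for {Ichnax, Microis, Ophiodon, Therax}.
II (derived state '+') is shared by Ichnana, Ichnax, Microis, Ophiodon, and Therax — a synapomorphy uniting that clade.
Only Ichnax and Ophiodon show the derived state '-' for III, supporting them as a clade.
All ingroup taxa share the derived state '-' for IV; it defines the ingroup but does not resolve relationships within it.
V (derived state '-') is shared by Ichnax, Microis, and Ophiodon — a synapomorphy uniting that clade.
VI (derived state '+') is unique to Ichnana (autapomorphy; uninformative for grouping).
Most parsimonious ingroup topology: (((((Ichnax,Ophiodon),Microis),Therax),Ichnana),Helioana).
Ichnax and Ichnana share a more recent common ancestor with each other than either does with Helioana, so Helioana is the least closely related of the three.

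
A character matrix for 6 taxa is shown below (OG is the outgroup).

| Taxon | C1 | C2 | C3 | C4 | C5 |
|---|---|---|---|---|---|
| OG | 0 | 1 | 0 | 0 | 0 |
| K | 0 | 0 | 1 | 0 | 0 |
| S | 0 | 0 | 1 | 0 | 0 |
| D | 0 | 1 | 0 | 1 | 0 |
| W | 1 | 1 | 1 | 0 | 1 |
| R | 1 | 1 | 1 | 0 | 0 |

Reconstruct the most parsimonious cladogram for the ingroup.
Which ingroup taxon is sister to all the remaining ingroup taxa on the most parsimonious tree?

Character polarity is set by the outgroup: the derived state is whichever differs from the outgroup's state, so for C2 the derived state is '0', and for the remaining characters it is '1'.
Only R and W show the derived state '1' for C1, supporting them as a clade.
C2: derived state '0' in K and S only — synapomorphy for {K, S}.
Only K, R, S, and W show the derived state '1' for C3, supporting them as a clade.
C4 (derived state '1') is unique to D (autapomorphy; uninformative for grouping).
C5 (derived state '1') is unique to W (autapomorphy; uninformative for grouping).
Most parsimonious ingroup topology: (((K,S),(W,R)),D).
D is sister to the clade containing all other ingroup taxa, so it is the earliest-diverging (most basal) ingroup lineage.

D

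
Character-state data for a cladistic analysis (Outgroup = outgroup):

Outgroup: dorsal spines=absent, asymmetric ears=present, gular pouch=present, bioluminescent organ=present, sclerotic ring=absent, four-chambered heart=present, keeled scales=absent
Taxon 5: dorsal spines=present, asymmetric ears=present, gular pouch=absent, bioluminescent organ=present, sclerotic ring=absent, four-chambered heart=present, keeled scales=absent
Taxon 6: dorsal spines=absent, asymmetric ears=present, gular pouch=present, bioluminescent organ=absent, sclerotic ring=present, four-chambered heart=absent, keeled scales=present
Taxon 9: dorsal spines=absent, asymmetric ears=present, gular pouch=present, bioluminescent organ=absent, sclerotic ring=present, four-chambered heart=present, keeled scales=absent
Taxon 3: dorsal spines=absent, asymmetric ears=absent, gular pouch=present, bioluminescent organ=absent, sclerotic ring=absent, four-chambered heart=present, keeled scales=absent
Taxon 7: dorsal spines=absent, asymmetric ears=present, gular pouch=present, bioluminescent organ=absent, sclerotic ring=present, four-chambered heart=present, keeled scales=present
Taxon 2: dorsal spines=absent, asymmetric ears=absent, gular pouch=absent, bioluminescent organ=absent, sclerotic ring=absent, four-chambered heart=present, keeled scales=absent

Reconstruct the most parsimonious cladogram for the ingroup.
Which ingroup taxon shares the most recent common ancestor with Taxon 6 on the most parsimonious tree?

Character polarity is set by the outgroup: the derived state is whichever differs from the outgroup's state, so for asymmetric ears, gular pouch, bioluminescent organ, four-chambered heart the derived state is 'absent', and for the remaining characters it is 'present'.
dorsal spines (derived state 'present') is unique to Taxon 5 (autapomorphy; uninformative for grouping).
asymmetric ears: derived state 'absent' in Taxon 2 and Taxon 3 only — synapomorphy for {Taxon 2, Taxon 3}.
gular pouch (state 'absent') occurs in Taxon 2 and Taxon 5 but conflicts with the nesting implied by the other characters — most parsimoniously interpreted as homoplasy.
Only Taxon 2, Taxon 3, Taxon 6, Taxon 7, and Taxon 9 show the derived state 'absent' for bioluminescent organ, supporting them as a clade.
Only Taxon 6, Taxon 7, and Taxon 9 show the derived state 'present' for sclerotic ring, supporting them as a clade.
four-chambered heart: derived state 'absent' in Taxon 6 only — an autapomorphy, so it tells us nothing about relationships among taxa.
keeled scales (derived state 'present') is shared by Taxon 6 and Taxon 7 — a synapomorphy uniting that clade.
Most parsimonious ingroup topology: (Taxon 5,(((Taxon 6,Taxon 7),Taxon 9),(Taxon 3,Taxon 2))).
Taxon 6 and Taxon 7 form a cherry on this tree, so they are sister taxa.

Taxon 7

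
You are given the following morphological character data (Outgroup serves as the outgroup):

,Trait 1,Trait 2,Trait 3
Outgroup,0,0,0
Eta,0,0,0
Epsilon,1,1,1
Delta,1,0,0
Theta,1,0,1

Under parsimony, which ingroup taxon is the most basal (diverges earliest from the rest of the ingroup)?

Eta

The outgroup has state '0' for every character, so '1' is the derived state throughout.
Trait 1 (derived state '1') is shared by Delta, Epsilon, and Theta — a synapomorphy uniting that clade.
Trait 2: derived state '1' in Epsilon only — an autapomorphy, so it tells us nothing about relationships among taxa.
Trait 3 (derived state '1') is shared by Epsilon and Theta — a synapomorphy uniting that clade.
Most parsimonious ingroup topology: (Eta,((Epsilon,Theta),Delta)).
Eta is sister to the clade containing all other ingroup taxa, so it is the earliest-diverging (most basal) ingroup lineage.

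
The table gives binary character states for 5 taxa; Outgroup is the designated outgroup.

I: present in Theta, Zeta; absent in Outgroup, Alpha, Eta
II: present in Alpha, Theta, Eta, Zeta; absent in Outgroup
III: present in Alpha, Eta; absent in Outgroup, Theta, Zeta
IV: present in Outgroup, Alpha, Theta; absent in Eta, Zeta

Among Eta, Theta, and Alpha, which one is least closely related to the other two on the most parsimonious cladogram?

Character polarity is set by the outgroup: the derived state is whichever differs from the outgroup's state, so for IV the derived state is 'absent', and for the remaining characters it is 'present'.
Only Theta and Zeta show the derived state 'present' for I, supporting them as a clade.
All ingroup taxa share the derived state 'present' for II; it defines the ingroup but does not resolve relationships within it.
III: derived state 'present' in Alpha and Eta only — synapomorphy for {Alpha, Eta}.
IV (state 'absent') occurs in Eta and Zeta but conflicts with the nesting implied by the other characters — most parsimoniously interpreted as homoplasy.
Most parsimonious ingroup topology: ((Alpha,Eta),(Theta,Zeta)).
Eta and Alpha share a more recent common ancestor with each other than either does with Theta, so Theta is the least closely related of the three.

Theta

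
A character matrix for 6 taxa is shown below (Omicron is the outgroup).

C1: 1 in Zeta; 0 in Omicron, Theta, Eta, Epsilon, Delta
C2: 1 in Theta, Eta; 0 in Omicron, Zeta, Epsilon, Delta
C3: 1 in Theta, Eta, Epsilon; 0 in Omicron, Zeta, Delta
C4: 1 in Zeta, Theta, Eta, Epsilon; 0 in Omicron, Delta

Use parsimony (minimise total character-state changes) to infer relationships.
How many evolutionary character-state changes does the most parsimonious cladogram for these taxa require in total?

The outgroup has state '0' for every character, so '1' is the derived state throughout.
C1 (derived state '1') is unique to Zeta (autapomorphy; uninformative for grouping).
C2 (derived state '1') is shared by Eta and Theta — a synapomorphy uniting that clade.
C3 (derived state '1') is shared by Epsilon, Eta, and Theta — a synapomorphy uniting that clade.
C4: derived state '1' in Epsilon, Eta, Theta, and Zeta only — synapomorphy for {Epsilon, Eta, Theta, Zeta}.
Most parsimonious ingroup topology: ((Zeta,((Theta,Eta),Epsilon)),Delta).
Changes per character on this tree: C1: 1; C2: 1; C3: 1; C4: 1.
Total = 4.

4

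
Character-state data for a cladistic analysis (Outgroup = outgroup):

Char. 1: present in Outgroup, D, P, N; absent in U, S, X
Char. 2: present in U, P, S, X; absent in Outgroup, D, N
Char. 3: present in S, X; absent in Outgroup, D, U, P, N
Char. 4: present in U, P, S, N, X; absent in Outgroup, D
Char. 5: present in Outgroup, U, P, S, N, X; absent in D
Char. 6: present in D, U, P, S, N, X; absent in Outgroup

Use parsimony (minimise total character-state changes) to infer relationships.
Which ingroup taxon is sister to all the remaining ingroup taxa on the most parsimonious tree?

Character polarity is set by the outgroup: the derived state is whichever differs from the outgroup's state, so for Char. 1, Char. 5 the derived state is 'absent', and for the remaining characters it is 'present'.
Char. 1 (derived state 'absent') is shared by S, U, and X — a synapomorphy uniting that clade.
Char. 2: derived state 'present' in P, S, U, and X only — synapomorphy for {P, S, U, X}.
Char. 3: derived state 'present' in S and X only — synapomorphy for {S, X}.
Only N, P, S, U, and X show the derived state 'present' for Char. 4, supporting them as a clade.
Char. 5 (derived state 'absent') is unique to D (autapomorphy; uninformative for grouping).
Char. 6 (derived state 'present') is shared by all ingroup taxa — unites the whole ingroup.
Most parsimonious ingroup topology: (D,(((U,(S,X)),P),N)).
D is sister to the clade containing all other ingroup taxa, so it is the earliest-diverging (most basal) ingroup lineage.

D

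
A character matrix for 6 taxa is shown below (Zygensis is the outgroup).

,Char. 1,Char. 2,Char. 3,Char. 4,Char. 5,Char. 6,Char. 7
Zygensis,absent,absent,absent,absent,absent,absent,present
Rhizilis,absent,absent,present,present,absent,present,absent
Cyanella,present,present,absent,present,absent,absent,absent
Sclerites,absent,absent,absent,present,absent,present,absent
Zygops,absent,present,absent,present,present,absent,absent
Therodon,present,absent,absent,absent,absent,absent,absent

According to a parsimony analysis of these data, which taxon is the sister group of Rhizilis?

Character polarity is set by the outgroup: the derived state is whichever differs from the outgroup's state, so for Char. 7 the derived state is 'absent', and for the remaining characters it is 'present'.
Char. 1 (state 'present') occurs in Cyanella and Therodon but conflicts with the nesting implied by the other characters — most parsimoniously interpreted as homoplasy.
Char. 2: derived state 'present' in Cyanella and Zygops only — synapomorphy for {Cyanella, Zygops}.
Char. 3: derived state 'present' in Rhizilis only — an autapomorphy, so it tells us nothing about relationships among taxa.
Only Cyanella, Rhizilis, Sclerites, and Zygops show the derived state 'present' for Char. 4, supporting them as a clade.
Char. 5 (derived state 'present') is unique to Zygops (autapomorphy; uninformative for grouping).
Char. 6 (derived state 'present') is shared by Rhizilis and Sclerites — a synapomorphy uniting that clade.
Char. 7 (derived state 'absent') is shared by all ingroup taxa — unites the whole ingroup.
Most parsimonious ingroup topology: (((Rhizilis,Sclerites),(Cyanella,Zygops)),Therodon).
Rhizilis and Sclerites form a cherry on this tree, so they are sister taxa.

Sclerites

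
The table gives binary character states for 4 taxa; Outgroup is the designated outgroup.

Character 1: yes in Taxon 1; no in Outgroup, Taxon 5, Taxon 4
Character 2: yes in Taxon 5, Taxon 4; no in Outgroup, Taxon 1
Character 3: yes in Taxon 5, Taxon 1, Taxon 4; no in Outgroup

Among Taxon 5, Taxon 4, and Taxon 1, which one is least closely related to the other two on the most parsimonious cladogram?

The outgroup has state 'no' for every character, so 'yes' is the derived state throughout.
Character 1: derived state 'yes' in Taxon 1 only — an autapomorphy, so it tells us nothing about relationships among taxa.
Character 2 (derived state 'yes') is shared by Taxon 4 and Taxon 5 — a synapomorphy uniting that clade.
All ingroup taxa share the derived state 'yes' for Character 3; it defines the ingroup but does not resolve relationships within it.
Most parsimonious ingroup topology: ((Taxon 5,Taxon 4),Taxon 1).
Taxon 5 and Taxon 4 share a more recent common ancestor with each other than either does with Taxon 1, so Taxon 1 is the least closely related of the three.

Taxon 1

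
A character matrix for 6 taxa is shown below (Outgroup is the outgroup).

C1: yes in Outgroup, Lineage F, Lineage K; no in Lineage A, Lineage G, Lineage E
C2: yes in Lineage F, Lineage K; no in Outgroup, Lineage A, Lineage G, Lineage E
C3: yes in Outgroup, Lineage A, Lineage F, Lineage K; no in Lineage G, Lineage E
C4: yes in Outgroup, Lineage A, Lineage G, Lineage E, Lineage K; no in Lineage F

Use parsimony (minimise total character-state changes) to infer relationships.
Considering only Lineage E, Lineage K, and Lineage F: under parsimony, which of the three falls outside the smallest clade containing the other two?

Lineage E

Character polarity is set by the outgroup: the derived state is whichever differs from the outgroup's state, so for C1, C3, C4 the derived state is 'no', and for the remaining characters it is 'yes'.
C1 (derived state 'no') is shared by Lineage A, Lineage E, and Lineage G — a synapomorphy uniting that clade.
C2 (derived state 'yes') is shared by Lineage F and Lineage K — a synapomorphy uniting that clade.
Only Lineage E and Lineage G show the derived state 'no' for C3, supporting them as a clade.
C4 (derived state 'no') is unique to Lineage F (autapomorphy; uninformative for grouping).
Most parsimonious ingroup topology: ((Lineage A,(Lineage G,Lineage E)),(Lineage F,Lineage K)).
Lineage K and Lineage F share a more recent common ancestor with each other than either does with Lineage E, so Lineage E is the least closely related of the three.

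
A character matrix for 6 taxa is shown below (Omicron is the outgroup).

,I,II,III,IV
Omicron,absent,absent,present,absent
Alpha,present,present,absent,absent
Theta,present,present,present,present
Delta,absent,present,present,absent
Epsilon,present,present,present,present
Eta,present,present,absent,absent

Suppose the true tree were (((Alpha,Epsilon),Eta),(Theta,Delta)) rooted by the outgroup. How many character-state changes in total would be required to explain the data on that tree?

Map each character onto (((Alpha,Epsilon),Eta),(Theta,Delta)) (rooted by Omicron) and count the minimum state changes it requires (Fitch parsimony):
I: 2; II: 1; III: 2; IV: 2.
Total tree length = 7.

7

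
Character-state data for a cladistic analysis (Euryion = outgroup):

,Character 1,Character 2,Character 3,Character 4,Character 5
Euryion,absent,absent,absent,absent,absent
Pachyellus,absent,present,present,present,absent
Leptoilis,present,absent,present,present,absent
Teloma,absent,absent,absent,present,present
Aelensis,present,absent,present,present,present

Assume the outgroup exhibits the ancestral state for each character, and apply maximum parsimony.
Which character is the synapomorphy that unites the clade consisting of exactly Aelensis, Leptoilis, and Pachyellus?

Character 3

The outgroup has state 'absent' for every character, so 'present' is the derived state throughout.
Character 1 (derived state 'present') is shared by Aelensis and Leptoilis — a synapomorphy uniting that clade.
Character 2: derived state 'present' in Pachyellus only — an autapomorphy, so it tells us nothing about relationships among taxa.
Character 3 (derived state 'present') is shared by Aelensis, Leptoilis, and Pachyellus — a synapomorphy uniting that clade.
All ingroup taxa share the derived state 'present' for Character 4; it defines the ingroup but does not resolve relationships within it.
Character 5 groups Aelensis and Teloma, which is incompatible with the clades supported by the remaining characters; treating it as convergent (homoplasy) costs fewer steps than any alternative tree.
Most parsimonious ingroup topology: ((Pachyellus,(Leptoilis,Aelensis)),Teloma).
The clade {Aelensis, Leptoilis, Pachyellus} is supported by Character 3: its derived state 'present' occurs in exactly those taxa and in no other taxon (including the outgroup).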